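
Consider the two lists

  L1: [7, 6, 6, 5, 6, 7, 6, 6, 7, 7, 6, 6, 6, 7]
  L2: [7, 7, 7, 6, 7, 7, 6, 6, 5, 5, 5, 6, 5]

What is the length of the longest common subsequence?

8

Taking 7 [1,2]; then 7 [6,3]; then 6 [8,4]; then 7 [9,5]; then 7 [10,6]; then 6 [11,7]; then 6 [12,8]; then 6 [13,12] gives a common subsequence of length 8. The LCS DP gives dp[14][13] = 8, so this is optimal.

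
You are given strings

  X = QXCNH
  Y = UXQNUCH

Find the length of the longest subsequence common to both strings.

3

Pick Q [1,3] → C [3,6] → H [5,7]; all 3 characters appear in both, in order. Since dp[5][7] = 3, nothing longer is possible.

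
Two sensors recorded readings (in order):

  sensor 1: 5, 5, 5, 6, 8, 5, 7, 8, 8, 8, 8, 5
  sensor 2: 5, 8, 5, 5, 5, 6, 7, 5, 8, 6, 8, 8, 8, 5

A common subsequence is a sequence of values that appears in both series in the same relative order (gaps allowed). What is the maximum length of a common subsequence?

10

One common subsequence of length 10: 5 at sensor 1[1]=sensor 2[3], 5 at sensor 1[2]=sensor 2[4], 5 at sensor 1[3]=sensor 2[5], 6 at sensor 1[4]=sensor 2[6], 5 at sensor 1[6]=sensor 2[8], 8 at sensor 1[8]=sensor 2[9], 8 at sensor 1[9]=sensor 2[11], 8 at sensor 1[10]=sensor 2[12], 8 at sensor 1[11]=sensor 2[13], 5 at sensor 1[12]=sensor 2[14]. The LCS DP gives dp[12][14] = 10, so this is optimal.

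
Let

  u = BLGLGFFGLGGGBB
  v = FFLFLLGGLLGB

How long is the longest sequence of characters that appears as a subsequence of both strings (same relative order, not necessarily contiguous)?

Match L [2,5] → L [4,6] → G [5,7] → G [8,8] → L [9,10] → G [12,11] → B [14,12] — 7 characters in the same relative order in both. dp[14][12] = 7 confirms this is the maximum.

7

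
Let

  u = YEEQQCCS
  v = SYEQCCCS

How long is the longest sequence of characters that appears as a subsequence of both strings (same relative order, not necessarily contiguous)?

Let dp[i][j] be the LCS length of the first i characters of u and the first j characters of v. dp[i][j] = dp[i-1][j-1]+1 when the i-th and j-th characters match, else max(dp[i-1][j], dp[i][j-1]).
    ·  S  Y  E  Q  C  C  C  S
 ·  0  0  0  0  0  0  0  0  0
 Y  0  0  1  1  1  1  1  1  1
 E  0  0  1  2  2  2  2  2  2
 E  0  0  1  2  2  2  2  2  2
 Q  0  0  1  2  3  3  3  3  3
 Q  0  0  1  2  3  3  3  3  3
 C  0  0  1  2  3  4  4  4  4
 C  0  0  1  2  3  4  5  5  5
 S  0  1  1  2  3  4  5  5  6
dp[8][8] = 6. One LCS (by backtracking along matches): YEQCCS.

6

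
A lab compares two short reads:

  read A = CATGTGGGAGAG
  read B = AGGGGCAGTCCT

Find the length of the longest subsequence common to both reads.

7

One common subsequence of length 7: A [2,1], then G [4,2], then G [6,3], then G [7,4], then G [8,5], then A [9,7], then G [10,8]. The LCS DP gives dp[12][12] = 7, so this is optimal.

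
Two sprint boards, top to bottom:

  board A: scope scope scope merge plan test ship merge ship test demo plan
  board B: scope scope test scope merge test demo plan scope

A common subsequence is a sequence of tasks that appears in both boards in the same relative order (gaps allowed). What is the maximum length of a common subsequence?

Match scope [1,1]; then scope [2,2]; then scope [3,4]; then merge [8,5]; then test [10,6]; then demo [11,7]; then plan [12,8] — 7 tasks in the same relative order in both. Since dp[12][9] = 7, nothing longer is possible.

7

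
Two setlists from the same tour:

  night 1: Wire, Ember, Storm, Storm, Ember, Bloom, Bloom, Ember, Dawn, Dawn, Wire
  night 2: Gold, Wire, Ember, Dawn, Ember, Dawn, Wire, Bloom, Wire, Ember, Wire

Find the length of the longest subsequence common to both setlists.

Taking Wire at night 1[1]=night 2[2], Ember at night 1[2]=night 2[3], Ember at night 1[5]=night 2[5], Bloom at night 1[6]=night 2[8], Ember at night 1[8]=night 2[10], Wire at night 1[11]=night 2[11] gives a common subsequence of length 6. Since dp[11][11] = 6, nothing longer is possible.

6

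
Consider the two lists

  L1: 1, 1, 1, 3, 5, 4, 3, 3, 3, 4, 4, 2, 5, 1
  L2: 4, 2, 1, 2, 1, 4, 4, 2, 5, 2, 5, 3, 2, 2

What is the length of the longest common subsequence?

One common subsequence of length 6: 1 (L1 #1, L2 #3), then 1 (L1 #3, L2 #5), then 4 (L1 #6, L2 #6), then 4 (L1 #10, L2 #7), then 2 (L1 #12, L2 #10), then 5 (L1 #13, L2 #11), and the DP table's final entry dp[14][14] is also 6, so no common subsequence is longer.

6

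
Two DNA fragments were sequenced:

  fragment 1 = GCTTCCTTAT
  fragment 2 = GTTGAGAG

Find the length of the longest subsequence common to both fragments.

Match G (fragment 1 #1, fragment 2 #1); then T (fragment 1 #3, fragment 2 #2); then T (fragment 1 #4, fragment 2 #3); then A (fragment 1 #9, fragment 2 #7) — 4 bases in the same relative order in both. dp[10][8] = 4 confirms this is the maximum.

4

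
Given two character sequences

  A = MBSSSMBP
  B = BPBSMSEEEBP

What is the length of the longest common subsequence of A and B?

Match B [2,3]; then S [3,4]; then S [4,6]; then B [7,10]; then P [8,11] — 5 characters in the same relative order in both. dp[8][11] = 5 confirms this is the maximum.

5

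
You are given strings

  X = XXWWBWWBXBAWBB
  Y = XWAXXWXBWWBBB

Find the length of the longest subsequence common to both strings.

9

Pick X [1,4]; then X [2,5]; then W [3,6]; then B [5,8]; then W [6,9]; then W [7,10]; then B [10,11]; then B [13,12]; then B [14,13]; all 9 characters appear in both, in order, and the DP table's final entry dp[14][13] is also 9, so no common subsequence is longer.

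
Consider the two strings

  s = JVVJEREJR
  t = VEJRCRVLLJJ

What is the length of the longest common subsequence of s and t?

4

Taking J [1,3] → V [2,7] → J [4,10] → J [8,11] gives a common subsequence of length 4. The LCS DP gives dp[9][11] = 4, so this is optimal.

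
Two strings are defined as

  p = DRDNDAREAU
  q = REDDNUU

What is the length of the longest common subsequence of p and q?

Let dp[i][j] be the LCS length of the first i characters of p and the first j characters of q. dp[i][j] = dp[i-1][j-1]+1 when the i-th and j-th characters match, else max(dp[i-1][j], dp[i][j-1]).
    ·  R  E  D  D  N  U  U
 ·  0  0  0  0  0  0  0  0
 D  0  0  0  1  1  1  1  1
 R  0  1  1  1  1  1  1  1
 D  0  1  1  2  2  2  2  2
 N  0  1  1  2  2  3  3  3
 D  0  1  1  2  3  3  3  3
 A  0  1  1  2  3  3  3  3
 R  0  1  1  2  3  3  3  3
 E  0  1  2  2  3  3  3  3
 A  0  1  2  2  3  3  3  3
 U  0  1  2  2  3  3  4  4
dp[10][7] = 4. One LCS (by backtracking along matches): DDNU.

4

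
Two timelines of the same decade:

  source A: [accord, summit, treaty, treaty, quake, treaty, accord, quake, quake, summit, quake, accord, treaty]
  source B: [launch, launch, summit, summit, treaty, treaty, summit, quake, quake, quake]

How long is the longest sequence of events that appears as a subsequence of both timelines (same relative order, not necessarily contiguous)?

Taking summit (source A #2, source B #4), then treaty (source A #3, source B #5), then treaty (source A #4, source B #6), then quake (source A #8, source B #8), then quake (source A #9, source B #9), then quake (source A #11, source B #10) gives a common subsequence of length 6. Since dp[13][10] = 6, nothing longer is possible.

6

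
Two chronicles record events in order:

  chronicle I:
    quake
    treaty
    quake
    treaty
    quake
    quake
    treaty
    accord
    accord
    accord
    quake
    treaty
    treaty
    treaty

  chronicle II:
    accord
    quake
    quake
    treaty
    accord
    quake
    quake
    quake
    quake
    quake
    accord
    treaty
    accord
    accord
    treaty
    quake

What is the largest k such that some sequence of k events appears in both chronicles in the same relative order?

9

Match quake at chronicle I[1]=chronicle II[3], treaty at chronicle I[2]=chronicle II[4], quake at chronicle I[3]=chronicle II[8], quake at chronicle I[5]=chronicle II[9], quake at chronicle I[6]=chronicle II[10], treaty at chronicle I[7]=chronicle II[12], accord at chronicle I[8]=chronicle II[13], accord at chronicle I[9]=chronicle II[14], quake at chronicle I[11]=chronicle II[16] — 9 events in the same relative order in both. Since dp[14][16] = 9, nothing longer is possible.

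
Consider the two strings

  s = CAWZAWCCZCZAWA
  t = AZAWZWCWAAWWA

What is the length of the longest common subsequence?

One common subsequence of length 9: A at s[2]=t[1] → Z at s[4]=t[2] → A at s[5]=t[3] → W at s[6]=t[4] → Z at s[9]=t[5] → C at s[10]=t[7] → A at s[12]=t[10] → W at s[13]=t[12] → A at s[14]=t[13]. The LCS DP gives dp[14][13] = 9, so this is optimal.

9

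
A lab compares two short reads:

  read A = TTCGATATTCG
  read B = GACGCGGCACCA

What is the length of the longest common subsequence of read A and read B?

4

Let dp[i][j] be the LCS length of the first i bases of read A and the first j bases of read B. dp[i][j] = dp[i-1][j-1]+1 when the i-th and j-th bases match, else max(dp[i-1][j], dp[i][j-1]).
    ·  G  A  C  G  C  G  G  C  A  C  C  A
 ·  0  0  0  0  0  0  0  0  0  0  0  0  0
 T  0  0  0  0  0  0  0  0  0  0  0  0  0
 T  0  0  0  0  0  0  0  0  0  0  0  0  0
 C  0  0  0  1  1  1  1  1  1  1  1  1  1
 G  0  1  1  1  2  2  2  2  2  2  2  2  2
 A  0  1  2  2  2  2  2  2  2  3  3  3  3
 T  0  1  2  2  2  2  2  2  2  3  3  3  3
 A  0  1  2  2  2  2  2  2  2  3  3  3  4
 T  0  1  2  2  2  2  2  2  2  3  3  3  4
 T  0  1  2  2  2  2  2  2  2  3  3  3  4
 C  0  1  2  3  3  3  3  3  3  3  4  4  4
 G  0  1  2  3  4  4  4  4  4  4  4  4  4
dp[11][12] = 4. One LCS (by backtracking along matches): CGAA.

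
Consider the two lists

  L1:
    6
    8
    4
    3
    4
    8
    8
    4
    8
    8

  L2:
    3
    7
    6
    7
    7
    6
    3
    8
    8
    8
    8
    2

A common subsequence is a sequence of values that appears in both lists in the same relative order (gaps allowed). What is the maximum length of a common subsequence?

Match 6 [1,6], then 3 [4,7], then 8 [6,8], then 8 [7,9], then 8 [9,10], then 8 [10,11] — 6 values in the same relative order in both. The LCS DP gives dp[10][12] = 6, so this is optimal.

6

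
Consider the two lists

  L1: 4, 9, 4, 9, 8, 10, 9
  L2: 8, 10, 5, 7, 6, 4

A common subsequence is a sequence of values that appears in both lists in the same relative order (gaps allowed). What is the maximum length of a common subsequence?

Pick 8 at L1[5]=L2[1], 10 at L1[6]=L2[2]; all 2 values appear in both, in order. The LCS DP gives dp[7][6] = 2, so this is optimal.

2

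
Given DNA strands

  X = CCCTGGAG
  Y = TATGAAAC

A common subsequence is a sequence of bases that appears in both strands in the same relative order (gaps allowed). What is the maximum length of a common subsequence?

Let dp[i][j] be the LCS length of the first i bases of X and the first j bases of Y. dp[i][j] = dp[i-1][j-1]+1 when the i-th and j-th bases match, else max(dp[i-1][j], dp[i][j-1]).
    ·  T  A  T  G  A  A  A  C
 ·  0  0  0  0  0  0  0  0  0
 C  0  0  0  0  0  0  0  0  1
 C  0  0  0  0  0  0  0  0  1
 C  0  0  0  0  0  0  0  0  1
 T  0  1  1  1  1  1  1  1  1
 G  0  1  1  1  2  2  2  2  2
 G  0  1  1  1  2  2  2  2  2
 A  0  1  2  2  2  3  3  3  3
 G  0  1  2  2  3  3  3  3  3
dp[8][8] = 3. One LCS (by backtracking along matches): TGA.

3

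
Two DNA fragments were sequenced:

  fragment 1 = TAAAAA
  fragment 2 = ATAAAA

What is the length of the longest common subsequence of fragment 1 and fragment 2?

Let dp[i][j] be the LCS length of the first i bases of fragment 1 and the first j bases of fragment 2. dp[i][j] = dp[i-1][j-1]+1 when the i-th and j-th bases match, else max(dp[i-1][j], dp[i][j-1]).
    ·  A  T  A  A  A  A
 ·  0  0  0  0  0  0  0
 T  0  0  1  1  1  1  1
 A  0  1  1  2  2  2  2
 A  0  1  1  2  3  3  3
 A  0  1  1  2  3  4  4
 A  0  1  1  2  3  4  5
 A  0  1  1  2  3  4  5
dp[6][6] = 5. One LCS (by backtracking along matches): TAAAA.

5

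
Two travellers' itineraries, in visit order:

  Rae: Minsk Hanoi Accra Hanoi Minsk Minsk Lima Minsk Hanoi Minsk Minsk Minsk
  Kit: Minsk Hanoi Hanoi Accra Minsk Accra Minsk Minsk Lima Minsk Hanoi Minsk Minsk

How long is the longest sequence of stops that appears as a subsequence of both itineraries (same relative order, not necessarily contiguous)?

One common subsequence of length 10: Minsk [1,1] → Hanoi [2,3] → Accra [3,6] → Minsk [5,7] → Minsk [6,8] → Lima [7,9] → Minsk [8,10] → Hanoi [9,11] → Minsk [11,12] → Minsk [12,13]. Since dp[12][13] = 10, nothing longer is possible.

10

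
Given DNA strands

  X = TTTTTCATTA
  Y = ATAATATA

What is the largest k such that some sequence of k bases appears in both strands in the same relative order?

5

Let dp[i][j] be the LCS length of the first i bases of X and the first j bases of Y. dp[i][j] = dp[i-1][j-1]+1 when the i-th and j-th bases match, else max(dp[i-1][j], dp[i][j-1]).
    ·  A  T  A  A  T  A  T  A
 ·  0  0  0  0  0  0  0  0  0
 T  0  0  1  1  1  1  1  1  1
 T  0  0  1  1  1  2  2  2  2
 T  0  0  1  1  1  2  2  3  3
 T  0  0  1  1  1  2  2  3  3
 T  0  0  1  1  1  2  2  3  3
 C  0  0  1  1  1  2  2  3  3
 A  0  1  1  2  2  2  3  3  4
 T  0  1  2  2  2  3  3  4  4
 T  0  1  2  2  2  3  3  4  4
 A  0  1  2  3  3  3  4  4  5
dp[10][8] = 5. One LCS (by backtracking along matches): TTATA.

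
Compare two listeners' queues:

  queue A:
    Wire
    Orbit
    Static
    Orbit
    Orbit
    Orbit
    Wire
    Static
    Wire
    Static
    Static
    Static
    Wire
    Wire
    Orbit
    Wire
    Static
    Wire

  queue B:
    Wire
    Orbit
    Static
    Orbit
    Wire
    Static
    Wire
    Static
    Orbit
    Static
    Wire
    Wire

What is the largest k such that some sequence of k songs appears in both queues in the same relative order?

11

Match Wire (queue A #1, queue B #1), then Orbit (queue A #2, queue B #2), then Static (queue A #3, queue B #3), then Orbit (queue A #6, queue B #4), then Wire (queue A #7, queue B #5), then Static (queue A #8, queue B #6), then Wire (queue A #9, queue B #7), then Static (queue A #10, queue B #8), then Static (queue A #12, queue B #10), then Wire (queue A #16, queue B #11), then Wire (queue A #18, queue B #12) — 11 songs in the same relative order in both. The LCS DP gives dp[18][12] = 11, so this is optimal.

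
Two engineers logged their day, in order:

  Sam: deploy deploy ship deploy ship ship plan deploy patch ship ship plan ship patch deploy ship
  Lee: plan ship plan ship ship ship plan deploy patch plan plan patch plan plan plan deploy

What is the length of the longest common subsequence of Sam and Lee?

One common subsequence of length 9: ship at Sam[3]=Lee[4], ship at Sam[5]=Lee[5], ship at Sam[6]=Lee[6], plan at Sam[7]=Lee[7], deploy at Sam[8]=Lee[8], patch at Sam[9]=Lee[9], plan at Sam[12]=Lee[11], patch at Sam[14]=Lee[12], deploy at Sam[15]=Lee[16]. Since dp[16][16] = 9, nothing longer is possible.

9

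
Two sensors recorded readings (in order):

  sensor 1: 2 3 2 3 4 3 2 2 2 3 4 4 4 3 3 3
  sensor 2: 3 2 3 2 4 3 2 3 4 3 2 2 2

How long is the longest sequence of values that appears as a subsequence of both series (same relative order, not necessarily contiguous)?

9

One common subsequence of length 9: 2 [1,4]; then 3 [2,6]; then 2 [3,7]; then 3 [4,8]; then 4 [5,9]; then 3 [6,10]; then 2 [7,11]; then 2 [8,12]; then 2 [9,13], and the DP table's final entry dp[16][13] is also 9, so no common subsequence is longer.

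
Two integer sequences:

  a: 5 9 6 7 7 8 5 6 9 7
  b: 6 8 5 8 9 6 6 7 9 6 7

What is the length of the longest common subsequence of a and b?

6

Let dp[i][j] be the LCS length of the first i values of a and the first j values of b. dp[i][j] = dp[i-1][j-1]+1 when the i-th and j-th values match, else max(dp[i-1][j], dp[i][j-1]).
    ·  6  8  5  8  9  6  6  7  9  6  7
 ·  0  0  0  0  0  0  0  0  0  0  0  0
 5  0  0  0  1  1  1  1  1  1  1  1  1
 9  0  0  0  1  1  2  2  2  2  2  2  2
 6  0  1  1  1  1  2  3  3  3  3  3  3
 7  0  1  1  1  1  2  3  3  4  4  4  4
 7  0  1  1  1  1  2  3  3  4  4  4  5
 8  0  1  2  2  2  2  3  3  4  4  4  5
 5  0  1  2  3  3  3  3  3  4  4  4  5
 6  0  1  2  3  3  3  4  4  4  4  5  5
 9  0  1  2  3  3  4  4  4  4  5  5  5
 7  0  1  2  3  3  4  4  4  5  5  5  6
dp[10][11] = 6. One LCS (by backtracking along matches): 5, 9, 6, 7, 6, 7.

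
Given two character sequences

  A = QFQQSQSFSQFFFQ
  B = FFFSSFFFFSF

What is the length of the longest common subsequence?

Taking F (A #2, B #3), S (A #5, B #4), S (A #7, B #5), F (A #8, B #7), F (A #11, B #8), F (A #12, B #9), F (A #13, B #11) gives a common subsequence of length 7. dp[14][11] = 7 confirms this is the maximum.

7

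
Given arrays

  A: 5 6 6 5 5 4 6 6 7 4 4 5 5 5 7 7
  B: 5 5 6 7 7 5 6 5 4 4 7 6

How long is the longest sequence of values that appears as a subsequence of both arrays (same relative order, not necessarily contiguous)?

Taking 5 at A[1]=B[2], 6 at A[2]=B[3], 6 at A[3]=B[7], 5 at A[5]=B[8], 4 at A[10]=B[9], 4 at A[11]=B[10], 7 at A[15]=B[11] gives a common subsequence of length 7. The LCS DP gives dp[16][12] = 7, so this is optimal.

7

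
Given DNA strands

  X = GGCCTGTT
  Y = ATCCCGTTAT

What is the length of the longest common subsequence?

5

Taking C (X #3, Y #4), then C (X #4, Y #5), then T (X #5, Y #7), then T (X #7, Y #8), then T (X #8, Y #10) gives a common subsequence of length 5, and the DP table's final entry dp[8][10] is also 5, so no common subsequence is longer.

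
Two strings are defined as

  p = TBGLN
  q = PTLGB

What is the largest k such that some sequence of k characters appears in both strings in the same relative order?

2

Pick T (p #1, q #2); then B (p #2, q #5); all 2 characters appear in both, in order. dp[5][5] = 2 confirms this is the maximum.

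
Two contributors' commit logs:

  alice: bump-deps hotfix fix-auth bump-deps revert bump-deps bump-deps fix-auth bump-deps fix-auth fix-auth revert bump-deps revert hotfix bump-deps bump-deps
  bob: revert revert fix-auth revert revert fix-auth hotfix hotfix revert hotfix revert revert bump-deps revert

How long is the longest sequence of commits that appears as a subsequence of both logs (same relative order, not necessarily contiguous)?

Taking fix-auth [3,3]; then revert [5,5]; then fix-auth [8,6]; then revert [12,12]; then bump-deps [13,13]; then revert [14,14] gives a common subsequence of length 6. The LCS DP gives dp[17][14] = 6, so this is optimal.

6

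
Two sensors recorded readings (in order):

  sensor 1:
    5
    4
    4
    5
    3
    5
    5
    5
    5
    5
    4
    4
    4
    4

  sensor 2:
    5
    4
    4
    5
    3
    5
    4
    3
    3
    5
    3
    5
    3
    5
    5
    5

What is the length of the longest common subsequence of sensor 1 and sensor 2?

Pick 5 [1,1], 4 [2,2], 4 [3,3], 5 [4,6], 3 [5,9], 5 [6,10], 5 [7,12], 5 [8,14], 5 [9,15], 5 [10,16]; all 10 values appear in both, in order. Since dp[14][16] = 10, nothing longer is possible.

10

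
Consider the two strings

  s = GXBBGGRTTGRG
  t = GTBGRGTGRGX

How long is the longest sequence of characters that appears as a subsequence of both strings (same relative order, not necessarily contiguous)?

8

Taking G at s[1]=t[1], then B at s[4]=t[3], then G at s[5]=t[4], then G at s[6]=t[6], then T at s[9]=t[7], then G at s[10]=t[8], then R at s[11]=t[9], then G at s[12]=t[10] gives a common subsequence of length 8, and the DP table's final entry dp[12][11] is also 8, so no common subsequence is longer.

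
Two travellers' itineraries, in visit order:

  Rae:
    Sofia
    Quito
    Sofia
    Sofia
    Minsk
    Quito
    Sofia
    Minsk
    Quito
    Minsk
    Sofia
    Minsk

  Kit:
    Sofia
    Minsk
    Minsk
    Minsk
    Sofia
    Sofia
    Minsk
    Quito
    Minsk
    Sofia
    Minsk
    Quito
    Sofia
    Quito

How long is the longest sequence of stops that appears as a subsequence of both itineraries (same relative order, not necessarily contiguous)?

9

One common subsequence of length 9: Sofia at Rae[1]=Kit[1], Sofia at Rae[3]=Kit[5], Sofia at Rae[4]=Kit[6], Minsk at Rae[5]=Kit[7], Quito at Rae[6]=Kit[8], Sofia at Rae[7]=Kit[10], Minsk at Rae[8]=Kit[11], Quito at Rae[9]=Kit[12], Sofia at Rae[11]=Kit[13]. dp[12][14] = 9 confirms this is the maximum.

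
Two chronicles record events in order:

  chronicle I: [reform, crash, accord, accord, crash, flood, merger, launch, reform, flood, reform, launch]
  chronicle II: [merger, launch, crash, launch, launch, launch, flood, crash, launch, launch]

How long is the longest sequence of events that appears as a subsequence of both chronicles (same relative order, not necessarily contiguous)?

One common subsequence of length 4: crash at chronicle I[2]=chronicle II[3]; then crash at chronicle I[5]=chronicle II[8]; then launch at chronicle I[8]=chronicle II[9]; then launch at chronicle I[12]=chronicle II[10]. The LCS DP gives dp[12][10] = 4, so this is optimal.

4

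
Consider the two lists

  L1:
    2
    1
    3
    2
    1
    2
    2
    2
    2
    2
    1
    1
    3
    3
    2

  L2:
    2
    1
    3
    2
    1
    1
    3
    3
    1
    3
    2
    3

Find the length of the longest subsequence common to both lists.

9

Taking 2 (L1 #1, L2 #1); then 1 (L1 #2, L2 #2); then 3 (L1 #3, L2 #3); then 2 (L1 #4, L2 #4); then 1 (L1 #5, L2 #5); then 1 (L1 #11, L2 #6); then 1 (L1 #12, L2 #9); then 3 (L1 #13, L2 #10); then 3 (L1 #14, L2 #12) gives a common subsequence of length 9. The LCS DP gives dp[15][12] = 9, so this is optimal.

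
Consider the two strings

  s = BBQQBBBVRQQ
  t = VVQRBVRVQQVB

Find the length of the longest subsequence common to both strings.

6

Let dp[i][j] be the LCS length of the first i characters of s and the first j characters of t. dp[i][j] = dp[i-1][j-1]+1 when the i-th and j-th characters match, else max(dp[i-1][j], dp[i][j-1]).
    ·  V  V  Q  R  B  V  R  V  Q  Q  V  B
 ·  0  0  0  0  0  0  0  0  0  0  0  0  0
 B  0  0  0  0  0  1  1  1  1  1  1  1  1
 B  0  0  0  0  0  1  1  1  1  1  1  1  2
 Q  0  0  0  1  1  1  1  1  1  2  2  2  2
 Q  0  0  0  1  1  1  1  1  1  2  3  3  3
 B  0  0  0  1  1  2  2  2  2  2  3  3  4
 B  0  0  0  1  1  2  2  2  2  2  3  3  4
 B  0  0  0  1  1  2  2  2  2  2  3  3  4
 V  0  1  1  1  1  2  3  3  3  3  3  4  4
 R  0  1  1  1  2  2  3  4  4  4  4  4  4
 Q  0  1  1  2  2  2  3  4  4  5  5  5  5
 Q  0  1  1  2  2  2  3  4  4  5  6  6  6
dp[11][12] = 6. One LCS (by backtracking along matches): QBVRQQ.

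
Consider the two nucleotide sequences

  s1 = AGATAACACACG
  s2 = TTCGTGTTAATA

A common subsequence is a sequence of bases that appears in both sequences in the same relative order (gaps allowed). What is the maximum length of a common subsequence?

One common subsequence of length 5: G (s1 #2, s2 #6), then T (s1 #4, s2 #8), then A (s1 #5, s2 #9), then A (s1 #6, s2 #10), then A (s1 #10, s2 #12), and the DP table's final entry dp[12][12] is also 5, so no common subsequence is longer.

5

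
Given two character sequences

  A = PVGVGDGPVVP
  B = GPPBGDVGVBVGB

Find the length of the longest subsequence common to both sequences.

6

Taking P (A #1, B #3) → G (A #3, B #5) → V (A #4, B #7) → G (A #7, B #8) → V (A #9, B #9) → V (A #10, B #11) gives a common subsequence of length 6, and the DP table's final entry dp[11][13] is also 6, so no common subsequence is longer.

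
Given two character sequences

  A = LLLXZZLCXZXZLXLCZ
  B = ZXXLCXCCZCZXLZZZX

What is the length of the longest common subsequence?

Pick X [4,3]; then L [7,4]; then C [8,5]; then X [9,6]; then Z [10,9]; then Z [12,11]; then X [14,12]; then L [15,13]; then Z [17,16]; all 9 characters appear in both, in order. Since dp[17][17] = 9, nothing longer is possible.

9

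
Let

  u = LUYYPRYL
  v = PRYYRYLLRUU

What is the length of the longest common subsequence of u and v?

Let dp[i][j] be the LCS length of the first i characters of u and the first j characters of v. dp[i][j] = dp[i-1][j-1]+1 when the i-th and j-th characters match, else max(dp[i-1][j], dp[i][j-1]).
    ·  P  R  Y  Y  R  Y  L  L  R  U  U
 ·  0  0  0  0  0  0  0  0  0  0  0  0
 L  0  0  0  0  0  0  0  1  1  1  1  1
 U  0  0  0  0  0  0  0  1  1  1  2  2
 Y  0  0  0  1  1  1  1  1  1  1  2  2
 Y  0  0  0  1  2  2  2  2  2  2  2  2
 P  0  1  1  1  2  2  2  2  2  2  2  2
 R  0  1  2  2  2  3  3  3  3  3  3  3
 Y  0  1  2  3  3  3  4  4  4  4  4  4
 L  0  1  2  3  3  3  4  5  5  5  5  5
dp[8][11] = 5. One LCS (by backtracking along matches): YYRYL.

5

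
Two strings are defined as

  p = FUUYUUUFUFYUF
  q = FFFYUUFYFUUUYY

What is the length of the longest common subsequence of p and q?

8

One common subsequence of length 8: F (p #1, q #3); then U (p #2, q #5); then U (p #3, q #6); then Y (p #4, q #8); then U (p #5, q #10); then U (p #6, q #11); then U (p #7, q #12); then Y (p #11, q #14). Since dp[13][14] = 8, nothing longer is possible.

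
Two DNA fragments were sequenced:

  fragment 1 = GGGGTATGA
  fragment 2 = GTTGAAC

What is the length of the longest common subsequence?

5

Pick G at fragment 1[4]=fragment 2[1]; then T at fragment 1[5]=fragment 2[2]; then T at fragment 1[7]=fragment 2[3]; then G at fragment 1[8]=fragment 2[4]; then A at fragment 1[9]=fragment 2[6]; all 5 bases appear in both, in order. dp[9][7] = 5 confirms this is the maximum.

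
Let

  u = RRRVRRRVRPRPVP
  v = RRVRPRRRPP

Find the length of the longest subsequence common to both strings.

9

Match R at u[2]=v[1]; then R at u[3]=v[2]; then V at u[4]=v[3]; then R at u[5]=v[4]; then R at u[7]=v[6]; then R at u[9]=v[7]; then R at u[11]=v[8]; then P at u[12]=v[9]; then P at u[14]=v[10] — 9 characters in the same relative order in both. dp[14][10] = 9 confirms this is the maximum.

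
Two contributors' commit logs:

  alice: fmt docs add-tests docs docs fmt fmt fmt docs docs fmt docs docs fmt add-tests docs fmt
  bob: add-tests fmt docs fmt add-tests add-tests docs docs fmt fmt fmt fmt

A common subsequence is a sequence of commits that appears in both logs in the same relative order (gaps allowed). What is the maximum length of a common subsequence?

One common subsequence of length 9: fmt (alice #1, bob #2), then docs (alice #2, bob #3), then add-tests (alice #3, bob #6), then docs (alice #4, bob #7), then docs (alice #5, bob #8), then fmt (alice #8, bob #9), then fmt (alice #11, bob #10), then fmt (alice #14, bob #11), then fmt (alice #17, bob #12). Since dp[17][12] = 9, nothing longer is possible.

9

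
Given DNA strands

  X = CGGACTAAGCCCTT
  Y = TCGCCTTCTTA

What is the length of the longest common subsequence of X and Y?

Pick C (X #1, Y #2), G (X #2, Y #3), C (X #5, Y #5), T (X #6, Y #7), C (X #12, Y #8), T (X #13, Y #9), T (X #14, Y #10); all 7 bases appear in both, in order. Since dp[14][11] = 7, nothing longer is possible.

7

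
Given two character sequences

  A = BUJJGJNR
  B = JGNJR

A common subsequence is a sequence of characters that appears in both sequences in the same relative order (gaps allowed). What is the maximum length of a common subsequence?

Pick J [4,1]; then G [5,2]; then J [6,4]; then R [8,5]; all 4 characters appear in both, in order. The LCS DP gives dp[8][5] = 4, so this is optimal.

4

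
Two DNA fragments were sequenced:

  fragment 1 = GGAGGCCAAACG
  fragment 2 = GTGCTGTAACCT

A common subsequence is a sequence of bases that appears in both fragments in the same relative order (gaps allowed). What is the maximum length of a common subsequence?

Let dp[i][j] be the LCS length of the first i bases of fragment 1 and the first j bases of fragment 2. dp[i][j] = dp[i-1][j-1]+1 when the i-th and j-th bases match, else max(dp[i-1][j], dp[i][j-1]).
    ·  G  T  G  C  T  G  T  A  A  C  C  T
 ·  0  0  0  0  0  0  0  0  0  0  0  0  0
 G  0  1  1  1  1  1  1  1  1  1  1  1  1
 G  0  1  1  2  2  2  2  2  2  2  2  2  2
 A  0  1  1  2  2  2  2  2  3  3  3  3  3
 G  0  1  1  2  2  2  3  3  3  3  3  3  3
 G  0  1  1  2  2  2  3  3  3  3  3  3  3
 C  0  1  1  2  3  3  3  3  3  3  4  4  4
 C  0  1  1  2  3  3  3  3  3  3  4  5  5
 A  0  1  1  2  3  3  3  3  4  4  4  5  5
 A  0  1  1  2  3  3  3  3  4  5  5  5  5
 A  0  1  1  2  3  3  3  3  4  5  5  5  5
 C  0  1  1  2  3  3  3  3  4  5  6  6  6
 G  0  1  1  2  3  3  4  4  4  5  6  6  6
dp[12][12] = 6. One LCS (by backtracking along matches): GGGAAC.

6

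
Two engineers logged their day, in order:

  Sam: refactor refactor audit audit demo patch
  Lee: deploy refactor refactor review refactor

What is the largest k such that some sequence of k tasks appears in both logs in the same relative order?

2

Pick refactor (Sam #1, Lee #3); then refactor (Sam #2, Lee #5); all 2 tasks appear in both, in order, and the DP table's final entry dp[6][5] is also 2, so no common subsequence is longer.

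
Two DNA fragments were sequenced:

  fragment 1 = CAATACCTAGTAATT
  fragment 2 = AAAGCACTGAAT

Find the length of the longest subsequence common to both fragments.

10

Taking A (fragment 1 #2, fragment 2 #1); then A (fragment 1 #3, fragment 2 #2); then A (fragment 1 #5, fragment 2 #3); then C (fragment 1 #6, fragment 2 #5); then C (fragment 1 #7, fragment 2 #7); then T (fragment 1 #8, fragment 2 #8); then G (fragment 1 #10, fragment 2 #9); then A (fragment 1 #12, fragment 2 #10); then A (fragment 1 #13, fragment 2 #11); then T (fragment 1 #15, fragment 2 #12) gives a common subsequence of length 10. The LCS DP gives dp[15][12] = 10, so this is optimal.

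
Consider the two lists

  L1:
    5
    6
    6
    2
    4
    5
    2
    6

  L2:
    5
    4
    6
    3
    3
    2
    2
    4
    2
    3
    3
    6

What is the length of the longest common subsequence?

6

Let dp[i][j] be the LCS length of the first i values of L1 and the first j values of L2. dp[i][j] = dp[i-1][j-1]+1 when the i-th and j-th values match, else max(dp[i-1][j], dp[i][j-1]).
    ·  5  4  6  3  3  2  2  4  2  3  3  6
 ·  0  0  0  0  0  0  0  0  0  0  0  0  0
 5  0  1  1  1  1  1  1  1  1  1  1  1  1
 6  0  1  1  2  2  2  2  2  2  2  2  2  2
 6  0  1  1  2  2  2  2  2  2  2  2  2  3
 2  0  1  1  2  2  2  3  3  3  3  3  3  3
 4  0  1  2  2  2  2  3  3  4  4  4  4  4
 5  0  1  2  2  2  2  3  3  4  4  4  4  4
 2  0  1  2  2  2  2  3  4  4  5  5  5  5
 6  0  1  2  3  3  3  3  4  4  5  5  5  6
dp[8][12] = 6. One LCS (by backtracking along matches): 5, 6, 2, 4, 2, 6.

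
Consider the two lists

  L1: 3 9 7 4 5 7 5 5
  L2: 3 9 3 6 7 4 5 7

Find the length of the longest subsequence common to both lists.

6

Let dp[i][j] be the LCS length of the first i values of L1 and the first j values of L2. dp[i][j] = dp[i-1][j-1]+1 when the i-th and j-th values match, else max(dp[i-1][j], dp[i][j-1]).
    ·  3  9  3  6  7  4  5  7
 ·  0  0  0  0  0  0  0  0  0
 3  0  1  1  1  1  1  1  1  1
 9  0  1  2  2  2  2  2  2  2
 7  0  1  2  2  2  3  3  3  3
 4  0  1  2  2  2  3  4  4  4
 5  0  1  2  2  2  3  4  5  5
 7  0  1  2  2  2  3  4  5  6
 5  0  1  2  2  2  3  4  5  6
 5  0  1  2  2  2  3  4  5  6
dp[8][8] = 6. One LCS (by backtracking along matches): 3, 9, 7, 4, 5, 7.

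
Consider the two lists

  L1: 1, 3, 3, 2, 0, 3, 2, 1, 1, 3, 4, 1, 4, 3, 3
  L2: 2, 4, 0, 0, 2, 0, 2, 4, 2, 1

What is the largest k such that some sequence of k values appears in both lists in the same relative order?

Pick 2 (L1 #4, L2 #5); then 0 (L1 #5, L2 #6); then 2 (L1 #7, L2 #7); then 4 (L1 #11, L2 #8); then 1 (L1 #12, L2 #10); all 5 values appear in both, in order. Since dp[15][10] = 5, nothing longer is possible.

5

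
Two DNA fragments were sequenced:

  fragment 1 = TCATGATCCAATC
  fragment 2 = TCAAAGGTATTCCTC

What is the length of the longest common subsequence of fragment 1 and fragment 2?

Match T (fragment 1 #1, fragment 2 #1) → C (fragment 1 #2, fragment 2 #2) → A (fragment 1 #3, fragment 2 #5) → T (fragment 1 #4, fragment 2 #8) → A (fragment 1 #6, fragment 2 #9) → T (fragment 1 #7, fragment 2 #11) → C (fragment 1 #8, fragment 2 #12) → C (fragment 1 #9, fragment 2 #13) → T (fragment 1 #12, fragment 2 #14) → C (fragment 1 #13, fragment 2 #15) — 10 bases in the same relative order in both, and the DP table's final entry dp[13][15] is also 10, so no common subsequence is longer.

10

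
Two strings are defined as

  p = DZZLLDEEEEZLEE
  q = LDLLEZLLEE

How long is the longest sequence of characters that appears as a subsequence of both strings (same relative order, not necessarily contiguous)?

Let dp[i][j] be the LCS length of the first i characters of p and the first j characters of q. dp[i][j] = dp[i-1][j-1]+1 when the i-th and j-th characters match, else max(dp[i-1][j], dp[i][j-1]).
    ·  L  D  L  L  E  Z  L  L  E  E
 ·  0  0  0  0  0  0  0  0  0  0  0
 D  0  0  1  1  1  1  1  1  1  1  1
 Z  0  0  1  1  1  1  2  2  2  2  2
 Z  0  0  1  1  1  1  2  2  2  2  2
 L  0  1  1  2  2  2  2  3  3  3  3
 L  0  1  1  2  3  3  3  3  4  4  4
 D  0  1  2  2  3  3  3  3  4  4  4
 E  0  1  2  2  3  4  4  4  4  5  5
 E  0  1  2  2  3  4  4  4  4  5  6
 E  0  1  2  2  3  4  4  4  4  5  6
 E  0  1  2  2  3  4  4  4  4  5  6
 Z  0  1  2  2  3  4  5  5  5  5  6
 L  0  1  2  3  3  4  5  6  6  6  6
 E  0  1  2  3  3  4  5  6  6  7  7
 E  0  1  2  3  3  4  5  6  6  7  8
dp[14][10] = 8. One LCS (by backtracking along matches): DLLEZLEE.

8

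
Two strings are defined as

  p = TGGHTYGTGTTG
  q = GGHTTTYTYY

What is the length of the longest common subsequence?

Let dp[i][j] be the LCS length of the first i characters of p and the first j characters of q. dp[i][j] = dp[i-1][j-1]+1 when the i-th and j-th characters match, else max(dp[i-1][j], dp[i][j-1]).
    ·  G  G  H  T  T  T  Y  T  Y  Y
 ·  0  0  0  0  0  0  0  0  0  0  0
 T  0  0  0  0  1  1  1  1  1  1  1
 G  0  1  1  1  1  1  1  1  1  1  1
 G  0  1  2  2  2  2  2  2  2  2  2
 H  0  1  2  3  3  3  3  3  3  3  3
 T  0  1  2  3  4  4  4  4  4  4  4
 Y  0  1  2  3  4  4  4  5  5  5  5
 G  0  1  2  3  4  4  4  5  5  5  5
 T  0  1  2  3  4  5  5  5  6  6  6
 G  0  1  2  3  4  5  5  5  6  6  6
 T  0  1  2  3  4  5  6  6  6  6  6
 T  0  1  2  3  4  5  6  6  7  7  7
 G  0  1  2  3  4  5  6  6  7  7  7
dp[12][10] = 7. One LCS (by backtracking along matches): GGHTTTT.

7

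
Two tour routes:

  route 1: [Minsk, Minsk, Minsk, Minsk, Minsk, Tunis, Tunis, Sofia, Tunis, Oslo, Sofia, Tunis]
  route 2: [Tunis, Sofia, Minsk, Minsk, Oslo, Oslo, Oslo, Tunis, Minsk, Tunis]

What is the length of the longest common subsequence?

Match Minsk [1,3] → Minsk [2,4] → Minsk [5,9] → Tunis [12,10] — 4 stops in the same relative order in both. dp[12][10] = 4 confirms this is the maximum.

4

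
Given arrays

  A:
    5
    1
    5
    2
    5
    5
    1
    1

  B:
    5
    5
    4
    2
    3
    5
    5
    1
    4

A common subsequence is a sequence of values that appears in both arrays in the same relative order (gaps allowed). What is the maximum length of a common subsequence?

Let dp[i][j] be the LCS length of the first i values of A and the first j values of B. dp[i][j] = dp[i-1][j-1]+1 when the i-th and j-th values match, else max(dp[i-1][j], dp[i][j-1]).
    ·  5  5  4  2  3  5  5  1  4
 ·  0  0  0  0  0  0  0  0  0  0
 5  0  1  1  1  1  1  1  1  1  1
 1  0  1  1  1  1  1  1  1  2  2
 5  0  1  2  2  2  2  2  2  2  2
 2  0  1  2  2  3  3  3  3  3  3
 5  0  1  2  2  3  3  4  4  4  4
 5  0  1  2  2  3  3  4  5  5  5
 1  0  1  2  2  3  3  4  5  6  6
 1  0  1  2  2  3  3  4  5  6  6
dp[8][9] = 6. One LCS (by backtracking along matches): 5, 5, 2, 5, 5, 1.

6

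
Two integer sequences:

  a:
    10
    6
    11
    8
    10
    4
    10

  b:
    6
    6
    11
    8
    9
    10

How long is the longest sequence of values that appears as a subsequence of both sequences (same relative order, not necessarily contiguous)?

4

One common subsequence of length 4: 6 (a #2, b #2); then 11 (a #3, b #3); then 8 (a #4, b #4); then 10 (a #7, b #6), and the DP table's final entry dp[7][6] is also 4, so no common subsequence is longer.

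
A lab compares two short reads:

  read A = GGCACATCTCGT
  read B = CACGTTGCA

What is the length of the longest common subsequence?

6

Match C at read A[3]=read B[1] → A at read A[4]=read B[2] → C at read A[5]=read B[3] → T at read A[7]=read B[5] → T at read A[9]=read B[6] → C at read A[10]=read B[8] — 6 bases in the same relative order in both, and the DP table's final entry dp[12][9] is also 6, so no common subsequence is longer.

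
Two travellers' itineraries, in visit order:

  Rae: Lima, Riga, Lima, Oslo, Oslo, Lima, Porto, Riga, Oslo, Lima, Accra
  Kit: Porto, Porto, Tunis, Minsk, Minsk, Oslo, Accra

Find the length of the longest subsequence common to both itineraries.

3

One common subsequence of length 3: Porto (Rae #7, Kit #2), then Oslo (Rae #9, Kit #6), then Accra (Rae #11, Kit #7). The LCS DP gives dp[11][7] = 3, so this is optimal.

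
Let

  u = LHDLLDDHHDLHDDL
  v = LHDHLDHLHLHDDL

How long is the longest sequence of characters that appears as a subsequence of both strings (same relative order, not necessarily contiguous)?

12

Taking L at u[1]=v[1] → H at u[2]=v[2] → D at u[3]=v[3] → L at u[5]=v[5] → D at u[7]=v[6] → H at u[8]=v[7] → H at u[9]=v[9] → L at u[11]=v[10] → H at u[12]=v[11] → D at u[13]=v[12] → D at u[14]=v[13] → L at u[15]=v[14] gives a common subsequence of length 12. Since dp[15][14] = 12, nothing longer is possible.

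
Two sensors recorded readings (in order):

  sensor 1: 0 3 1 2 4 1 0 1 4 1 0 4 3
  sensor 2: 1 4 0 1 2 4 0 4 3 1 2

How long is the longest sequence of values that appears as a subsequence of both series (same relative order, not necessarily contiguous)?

8

Match 1 (sensor 1 #3, sensor 2 #1) → 4 (sensor 1 #5, sensor 2 #2) → 0 (sensor 1 #7, sensor 2 #3) → 1 (sensor 1 #8, sensor 2 #4) → 4 (sensor 1 #9, sensor 2 #6) → 0 (sensor 1 #11, sensor 2 #7) → 4 (sensor 1 #12, sensor 2 #8) → 3 (sensor 1 #13, sensor 2 #9) — 8 values in the same relative order in both. The LCS DP gives dp[13][11] = 8, so this is optimal.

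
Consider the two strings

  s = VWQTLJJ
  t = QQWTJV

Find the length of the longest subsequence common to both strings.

One common subsequence of length 3: W at s[2]=t[3], then T at s[4]=t[4], then J at s[6]=t[5]. The LCS DP gives dp[7][6] = 3, so this is optimal.

3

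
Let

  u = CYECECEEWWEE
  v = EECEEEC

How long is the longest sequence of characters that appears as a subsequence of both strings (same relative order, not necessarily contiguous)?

6

Taking E [3,1]; then E [5,2]; then C [6,3]; then E [7,4]; then E [8,5]; then E [11,6] gives a common subsequence of length 6. dp[12][7] = 6 confirms this is the maximum.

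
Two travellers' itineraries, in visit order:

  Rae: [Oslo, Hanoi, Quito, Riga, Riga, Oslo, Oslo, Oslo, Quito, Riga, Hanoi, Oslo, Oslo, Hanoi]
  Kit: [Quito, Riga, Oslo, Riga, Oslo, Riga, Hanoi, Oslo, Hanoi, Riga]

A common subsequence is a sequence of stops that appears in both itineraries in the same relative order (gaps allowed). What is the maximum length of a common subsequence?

Pick Quito [3,1] → Riga [4,2] → Riga [5,4] → Oslo [8,5] → Riga [10,6] → Hanoi [11,7] → Oslo [13,8] → Hanoi [14,9]; all 8 stops appear in both, in order, and the DP table's final entry dp[14][10] is also 8, so no common subsequence is longer.

8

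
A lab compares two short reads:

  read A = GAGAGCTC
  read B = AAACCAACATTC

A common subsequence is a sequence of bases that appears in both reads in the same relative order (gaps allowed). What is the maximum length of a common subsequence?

Let dp[i][j] be the LCS length of the first i bases of read A and the first j bases of read B. dp[i][j] = dp[i-1][j-1]+1 when the i-th and j-th bases match, else max(dp[i-1][j], dp[i][j-1]).
    ·  A  A  A  C  C  A  A  C  A  T  T  C
 ·  0  0  0  0  0  0  0  0  0  0  0  0  0
 G  0  0  0  0  0  0  0  0  0  0  0  0  0
 A  0  1  1  1  1  1  1  1  1  1  1  1  1
 G  0  1  1  1  1  1  1  1  1  1  1  1  1
 A  0  1  2  2  2  2  2  2  2  2  2  2  2
 G  0  1  2  2  2  2  2  2  2  2  2  2  2
 C  0  1  2  2  3  3  3  3  3  3  3  3  3
 T  0  1  2  2  3  3  3  3  3  3  4  4  4
 C  0  1  2  2  3  4  4  4  4  4  4  4  5
dp[8][12] = 5. One LCS (by backtracking along matches): AACTC.

5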